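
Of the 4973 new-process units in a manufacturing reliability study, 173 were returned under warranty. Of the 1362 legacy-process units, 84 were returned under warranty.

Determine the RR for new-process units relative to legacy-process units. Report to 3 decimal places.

risk, new-process units = 173/4973 = 0.03479
risk, legacy-process units = 84/1362 = 0.06167
RR = 0.03479 / 0.06167 = 0.564

0.564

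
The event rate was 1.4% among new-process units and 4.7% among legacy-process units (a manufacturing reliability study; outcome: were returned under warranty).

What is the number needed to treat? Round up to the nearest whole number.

absolute risk difference = 0.033000
1 / 0.033000 = 30.303 → round up → 31

NNT: 31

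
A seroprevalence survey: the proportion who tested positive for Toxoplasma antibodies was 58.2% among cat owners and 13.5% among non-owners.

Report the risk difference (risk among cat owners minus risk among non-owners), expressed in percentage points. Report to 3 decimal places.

risk difference = 0.5820 − 0.1350 = 0.4470 → 44.700 percentage points

44.700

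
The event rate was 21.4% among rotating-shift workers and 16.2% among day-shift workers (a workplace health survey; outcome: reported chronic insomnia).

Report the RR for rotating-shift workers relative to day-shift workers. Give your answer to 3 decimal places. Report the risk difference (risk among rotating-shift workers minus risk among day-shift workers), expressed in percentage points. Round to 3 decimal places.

RR = 0.2140 / 0.1620 = 1.321
risk difference = 0.2140 − 0.1620 = 0.0520 → 5.200 percentage points

RR = 1.321; RD = 5.200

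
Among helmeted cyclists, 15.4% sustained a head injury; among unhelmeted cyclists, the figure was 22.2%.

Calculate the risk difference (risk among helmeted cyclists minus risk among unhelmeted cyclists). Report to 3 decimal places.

risk difference = 0.1540 − 0.2220 = -0.068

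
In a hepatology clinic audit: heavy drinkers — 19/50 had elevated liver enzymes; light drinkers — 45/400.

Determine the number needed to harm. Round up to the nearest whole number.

risk, heavy drinkers = 19/50 = 0.380000
risk, light drinkers = 45/400 = 0.112500
absolute risk difference = 0.267500
1 / 0.267500 = 3.738 → round up → 4

NNH = 4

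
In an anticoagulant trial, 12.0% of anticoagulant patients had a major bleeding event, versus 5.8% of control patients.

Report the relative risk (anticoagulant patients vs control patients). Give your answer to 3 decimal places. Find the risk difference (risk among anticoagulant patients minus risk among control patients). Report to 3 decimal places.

RR = 2.069; RD = 0.062

RR = 0.1200 / 0.0580 = 2.069
risk difference = 0.1200 − 0.0580 = 0.062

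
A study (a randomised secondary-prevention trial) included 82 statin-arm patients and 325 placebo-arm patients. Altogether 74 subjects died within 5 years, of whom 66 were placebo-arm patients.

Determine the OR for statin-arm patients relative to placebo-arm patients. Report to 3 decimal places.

statin-arm patients with the outcome: 74 − 66 = 8
statin-arm patients without the outcome: 82 − 8 = 74
placebo-arm patients without the outcome: 325 − 66 = 259
odds, statin-arm patients = 8/74 = 0.1081
odds, placebo-arm patients = 66/259 = 0.2548
OR = 0.1081 / 0.2548 = 0.424

0.424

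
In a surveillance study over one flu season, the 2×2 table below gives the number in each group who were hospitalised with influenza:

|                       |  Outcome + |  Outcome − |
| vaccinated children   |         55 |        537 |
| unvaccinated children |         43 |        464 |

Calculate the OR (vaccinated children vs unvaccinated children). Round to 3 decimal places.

OR = (55 × 464) / (537 × 43) = 25520/23091 ≈ 1.105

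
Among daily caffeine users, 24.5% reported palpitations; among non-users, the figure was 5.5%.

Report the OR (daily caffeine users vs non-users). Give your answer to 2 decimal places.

OR ≈ 5.58

odds, daily caffeine users = 0.2450/0.7550 = 0.3245
odds, non-users = 0.0550/0.9450 = 0.0582
OR = 0.3245 / 0.0582 = 5.58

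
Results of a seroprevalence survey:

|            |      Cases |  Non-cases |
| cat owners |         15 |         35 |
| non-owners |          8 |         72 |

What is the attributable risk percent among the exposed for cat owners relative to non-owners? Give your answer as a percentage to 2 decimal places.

AR% ≈ 66.67%

risk, cat owners = 15/50 = 0.3000
risk, non-owners = 8/80 = 0.1000
AR% = (0.3000 − 0.1000) / 0.3000 = 0.6667 → 66.67%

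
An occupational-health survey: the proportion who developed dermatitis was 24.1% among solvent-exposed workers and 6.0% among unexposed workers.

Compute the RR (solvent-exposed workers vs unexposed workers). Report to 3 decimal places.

RR = 0.2410 / 0.0600 = 4.017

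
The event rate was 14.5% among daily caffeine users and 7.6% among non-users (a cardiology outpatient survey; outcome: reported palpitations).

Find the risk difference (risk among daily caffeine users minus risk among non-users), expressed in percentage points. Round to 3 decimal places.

6.900

risk difference = 0.1450 − 0.0760 = 0.0690 → 6.900 percentage points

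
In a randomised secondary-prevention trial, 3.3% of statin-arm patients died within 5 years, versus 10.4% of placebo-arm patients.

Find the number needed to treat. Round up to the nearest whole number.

absolute risk difference = 0.071000
1 / 0.071000 = 14.085 → round up → 15

15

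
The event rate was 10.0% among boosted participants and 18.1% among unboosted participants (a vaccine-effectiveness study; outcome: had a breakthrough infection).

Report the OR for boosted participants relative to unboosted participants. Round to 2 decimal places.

odds, boosted participants = 0.1000/0.9000 = 0.1111
odds, unboosted participants = 0.1810/0.8190 = 0.2210
OR = 0.1111 / 0.2210 = 0.50

0.50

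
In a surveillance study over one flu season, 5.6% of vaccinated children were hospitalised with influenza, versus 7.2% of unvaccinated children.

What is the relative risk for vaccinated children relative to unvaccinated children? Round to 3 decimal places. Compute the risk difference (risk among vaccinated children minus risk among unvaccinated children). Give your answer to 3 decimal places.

RR = 0.0560 / 0.0720 = 0.778
risk difference = 0.0560 − 0.0720 = -0.016

RR = 0.778; RD = -0.016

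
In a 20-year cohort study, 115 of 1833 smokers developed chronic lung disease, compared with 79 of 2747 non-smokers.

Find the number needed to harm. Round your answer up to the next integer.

NNH: 30

risk, smokers = 115/1833 = 0.062739
risk, non-smokers = 79/2747 = 0.028759
absolute risk difference = 0.033980
1 / 0.033980 = 29.429 → round up → 30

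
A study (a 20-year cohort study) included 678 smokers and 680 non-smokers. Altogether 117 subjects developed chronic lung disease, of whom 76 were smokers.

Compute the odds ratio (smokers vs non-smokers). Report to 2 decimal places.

1.97

smokers without the outcome: 678 − 76 = 602
non-smokers with the outcome: 117 − 76 = 41
non-smokers without the outcome: 680 − 41 = 639
odds, smokers = 76/602 = 0.1262
odds, non-smokers = 41/639 = 0.0642
OR = 0.1262 / 0.0642 = 1.97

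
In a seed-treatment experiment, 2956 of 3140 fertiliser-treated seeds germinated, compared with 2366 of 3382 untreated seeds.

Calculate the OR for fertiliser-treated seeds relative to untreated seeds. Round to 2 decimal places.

OR ≈ 6.90

odds, fertiliser-treated seeds = 2956/184 = 16.0652
odds, untreated seeds = 2366/1016 = 2.3287
OR = 16.0652 / 2.3287 = 6.90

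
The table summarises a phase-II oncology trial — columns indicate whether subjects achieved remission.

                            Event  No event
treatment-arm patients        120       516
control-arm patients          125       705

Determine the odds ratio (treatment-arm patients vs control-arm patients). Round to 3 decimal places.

odds, treatment-arm patients = 120/516 = 0.2326
odds, control-arm patients = 125/705 = 0.1773
OR = 0.2326 / 0.1773 = 1.312

1.312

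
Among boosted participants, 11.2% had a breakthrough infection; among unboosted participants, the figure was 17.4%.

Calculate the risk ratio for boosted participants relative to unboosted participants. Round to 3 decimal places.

RR = 0.1120 / 0.1740 = 0.644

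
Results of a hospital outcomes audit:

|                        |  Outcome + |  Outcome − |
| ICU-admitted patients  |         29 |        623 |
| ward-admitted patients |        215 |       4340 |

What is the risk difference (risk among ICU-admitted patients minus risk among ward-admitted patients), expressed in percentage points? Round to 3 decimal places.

RD ≈ -0.272

risk, ICU-admitted patients = 29/652 = 0.04448
risk, ward-admitted patients = 215/4555 = 0.04720
risk difference = 0.04448 − 0.04720 = -0.00272 → -0.272 percentage points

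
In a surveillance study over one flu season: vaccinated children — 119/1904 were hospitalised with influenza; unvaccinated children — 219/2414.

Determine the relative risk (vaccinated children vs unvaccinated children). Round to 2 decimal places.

RR = 0.69

risk, vaccinated children = 119/1904 = 0.0625
risk, unvaccinated children = 219/2414 = 0.0907
RR = 0.0625 / 0.0907 = 0.69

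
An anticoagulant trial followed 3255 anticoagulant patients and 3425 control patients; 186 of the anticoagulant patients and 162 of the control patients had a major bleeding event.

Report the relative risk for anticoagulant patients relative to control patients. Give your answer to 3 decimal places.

1.208

risk, anticoagulant patients = 186/3255 = 0.05714
risk, control patients = 162/3425 = 0.04730
RR = 0.05714 / 0.04730 = 1.208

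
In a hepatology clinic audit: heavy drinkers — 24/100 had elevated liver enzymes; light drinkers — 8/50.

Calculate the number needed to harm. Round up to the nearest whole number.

risk, heavy drinkers = 24/100 = 0.240000
risk, light drinkers = 8/50 = 0.160000
absolute risk difference = 0.080000
1 / 0.080000 = 12.500 → round up → 13

NNH ≈ 13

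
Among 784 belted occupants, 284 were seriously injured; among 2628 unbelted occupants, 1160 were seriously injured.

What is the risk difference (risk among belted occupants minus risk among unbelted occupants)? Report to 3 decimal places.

-0.079

risk, belted occupants = 284/784 = 0.3622
risk, unbelted occupants = 1160/2628 = 0.4414
risk difference = 0.3622 − 0.4414 = -0.079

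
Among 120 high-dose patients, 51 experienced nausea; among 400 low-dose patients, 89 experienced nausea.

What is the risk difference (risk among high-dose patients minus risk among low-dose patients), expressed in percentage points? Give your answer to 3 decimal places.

risk, high-dose patients = 51/120 = 0.4250
risk, low-dose patients = 89/400 = 0.2225
risk difference = 0.4250 − 0.2225 = 0.2025 → 20.250 percentage points

RD ≈ 20.250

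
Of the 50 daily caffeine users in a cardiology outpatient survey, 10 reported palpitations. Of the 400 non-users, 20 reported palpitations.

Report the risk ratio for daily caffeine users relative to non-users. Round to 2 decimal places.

risk, daily caffeine users = 10/50 = 0.2000
risk, non-users = 20/400 = 0.0500
RR = 0.2000 / 0.0500 = 4.00

4.00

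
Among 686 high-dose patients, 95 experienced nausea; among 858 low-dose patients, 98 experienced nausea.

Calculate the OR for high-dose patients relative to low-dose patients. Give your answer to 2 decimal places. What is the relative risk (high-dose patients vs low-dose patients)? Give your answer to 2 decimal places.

OR = 1.25; RR = 1.21

odds, high-dose patients = 95/591 = 0.1607
odds, low-dose patients = 98/760 = 0.1289
OR = 0.1607 / 0.1289 = 1.25
risk, high-dose patients = 95/686 = 0.1385
risk, low-dose patients = 98/858 = 0.1142
RR = 0.1385 / 0.1142 = 1.21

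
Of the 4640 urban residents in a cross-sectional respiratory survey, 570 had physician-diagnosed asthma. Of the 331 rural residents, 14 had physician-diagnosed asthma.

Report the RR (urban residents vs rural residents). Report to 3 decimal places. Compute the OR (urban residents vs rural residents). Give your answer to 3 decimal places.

risk, urban residents = 570/4640 = 0.12284
risk, rural residents = 14/331 = 0.04230
RR = 0.12284 / 0.04230 = 2.904
OR = (570 × 317) / (4070 × 14) = 180690/56980 ≈ 3.171

RR = 2.904; OR = 3.171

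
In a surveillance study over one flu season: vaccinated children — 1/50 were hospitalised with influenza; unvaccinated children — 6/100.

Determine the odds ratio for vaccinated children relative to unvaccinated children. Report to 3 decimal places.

odds, vaccinated children = 1/49 = 0.02041
odds, unvaccinated children = 6/94 = 0.06383
OR = 0.02041 / 0.06383 = 0.320

OR ≈ 0.320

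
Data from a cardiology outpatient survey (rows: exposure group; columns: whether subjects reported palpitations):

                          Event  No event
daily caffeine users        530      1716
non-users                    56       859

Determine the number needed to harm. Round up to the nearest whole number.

NNH = 6

risk, daily caffeine users = 530/2246 = 0.235975
risk, non-users = 56/915 = 0.061202
absolute risk difference = 0.174773
1 / 0.174773 = 5.722 → round up → 6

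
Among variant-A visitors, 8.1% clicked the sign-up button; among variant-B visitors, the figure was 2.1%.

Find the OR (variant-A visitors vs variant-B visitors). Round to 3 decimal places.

odds, variant-A visitors = 0.08100/0.91900 = 0.08814
odds, variant-B visitors = 0.02100/0.97900 = 0.02145
OR = 0.08814 / 0.02145 = 4.109

OR = 4.109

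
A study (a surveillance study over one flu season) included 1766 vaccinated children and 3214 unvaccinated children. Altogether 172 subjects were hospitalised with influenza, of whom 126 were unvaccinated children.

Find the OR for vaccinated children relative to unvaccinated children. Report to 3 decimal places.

vaccinated children with the outcome: 172 − 126 = 46
vaccinated children without the outcome: 1766 − 46 = 1720
unvaccinated children without the outcome: 3214 − 126 = 3088
OR = (46 × 3088) / (1720 × 126) = 142048/216720 ≈ 0.655

OR ≈ 0.655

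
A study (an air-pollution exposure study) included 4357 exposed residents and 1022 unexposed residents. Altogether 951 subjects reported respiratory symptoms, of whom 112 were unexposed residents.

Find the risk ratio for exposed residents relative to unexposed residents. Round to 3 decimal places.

RR ≈ 1.757

exposed residents with the outcome: 951 − 112 = 839
exposed residents without the outcome: 4357 − 839 = 3518
unexposed residents without the outcome: 1022 − 112 = 910
risk, exposed residents = 839/4357 = 0.1926
risk, unexposed residents = 112/1022 = 0.1096
RR = 0.1926 / 0.1096 = 1.757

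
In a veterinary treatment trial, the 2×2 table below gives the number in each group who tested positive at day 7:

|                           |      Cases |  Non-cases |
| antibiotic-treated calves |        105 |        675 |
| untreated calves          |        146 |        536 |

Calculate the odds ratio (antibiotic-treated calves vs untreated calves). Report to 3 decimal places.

odds, antibiotic-treated calves = 105/675 = 0.1556
odds, untreated calves = 146/536 = 0.2724
OR = 0.1556 / 0.2724 = 0.571

OR ≈ 0.571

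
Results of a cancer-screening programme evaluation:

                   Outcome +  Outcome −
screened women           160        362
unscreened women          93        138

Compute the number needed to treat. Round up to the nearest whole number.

risk, screened women = 160/522 = 0.306513
risk, unscreened women = 93/231 = 0.402597
absolute risk difference = 0.096084
1 / 0.096084 = 10.408 → round up → 11

NNT: 11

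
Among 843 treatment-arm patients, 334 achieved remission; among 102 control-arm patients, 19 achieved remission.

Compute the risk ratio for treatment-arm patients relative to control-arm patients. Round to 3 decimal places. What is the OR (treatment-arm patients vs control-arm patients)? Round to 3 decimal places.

RR = 2.127; OR = 2.867

risk, treatment-arm patients = 334/843 = 0.3962
risk, control-arm patients = 19/102 = 0.1863
RR = 0.3962 / 0.1863 = 2.127
OR = (334 × 83) / (509 × 19) = 27722/9671 ≈ 2.867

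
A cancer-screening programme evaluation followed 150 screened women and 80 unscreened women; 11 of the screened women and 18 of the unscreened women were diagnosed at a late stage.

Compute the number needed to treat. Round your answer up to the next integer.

NNT: 7

risk, screened women = 11/150 = 0.073333
risk, unscreened women = 18/80 = 0.225000
absolute risk difference = 0.151667
1 / 0.151667 = 6.593 → round up → 7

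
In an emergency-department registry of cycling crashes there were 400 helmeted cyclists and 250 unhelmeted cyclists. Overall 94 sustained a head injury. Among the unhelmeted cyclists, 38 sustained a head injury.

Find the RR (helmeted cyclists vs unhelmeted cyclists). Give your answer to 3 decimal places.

0.921

helmeted cyclists with the outcome: 94 − 38 = 56
helmeted cyclists without the outcome: 400 − 56 = 344
unhelmeted cyclists without the outcome: 250 − 38 = 212
risk, helmeted cyclists = 56/400 = 0.1400
risk, unhelmeted cyclists = 38/250 = 0.1520
RR = 0.1400 / 0.1520 = 0.921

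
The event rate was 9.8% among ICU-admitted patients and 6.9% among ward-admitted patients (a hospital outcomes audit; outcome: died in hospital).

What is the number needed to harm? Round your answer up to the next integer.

absolute risk difference = 0.029000
1 / 0.029000 = 34.483 → round up → 35

NNH = 35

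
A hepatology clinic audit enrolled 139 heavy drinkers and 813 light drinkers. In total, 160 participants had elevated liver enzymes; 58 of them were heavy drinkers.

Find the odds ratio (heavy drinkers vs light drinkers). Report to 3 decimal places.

4.991

heavy drinkers without the outcome: 139 − 58 = 81
light drinkers with the outcome: 160 − 58 = 102
light drinkers without the outcome: 813 − 102 = 711
OR = (58 × 711) / (81 × 102) = 41238/8262 ≈ 4.991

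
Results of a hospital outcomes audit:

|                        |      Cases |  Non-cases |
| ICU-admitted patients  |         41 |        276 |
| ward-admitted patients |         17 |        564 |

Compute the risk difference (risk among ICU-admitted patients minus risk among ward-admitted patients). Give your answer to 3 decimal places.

risk, ICU-admitted patients = 41/317 = 0.12934
risk, ward-admitted patients = 17/581 = 0.02926
risk difference = 0.12934 − 0.02926 = 0.100

0.100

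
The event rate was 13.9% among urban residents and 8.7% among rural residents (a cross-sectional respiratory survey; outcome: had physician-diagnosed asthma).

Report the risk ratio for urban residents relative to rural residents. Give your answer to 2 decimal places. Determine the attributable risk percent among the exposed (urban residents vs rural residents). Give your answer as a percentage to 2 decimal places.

RR = 0.1390 / 0.0870 = 1.60
AR% = (0.1390 − 0.0870) / 0.1390 = 0.3741 → 37.41%

RR = 1.60; AR% = 37.41%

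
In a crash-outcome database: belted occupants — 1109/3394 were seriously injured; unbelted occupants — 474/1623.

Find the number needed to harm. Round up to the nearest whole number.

risk, belted occupants = 1109/3394 = 0.326753
risk, unbelted occupants = 474/1623 = 0.292052
absolute risk difference = 0.034701
1 / 0.034701 = 28.818 → round up → 29

29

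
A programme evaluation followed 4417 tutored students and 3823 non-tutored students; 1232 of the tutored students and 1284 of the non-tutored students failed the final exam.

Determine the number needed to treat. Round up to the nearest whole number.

risk, tutored students = 1232/4417 = 0.278922
risk, non-tutored students = 1284/3823 = 0.335862
absolute risk difference = 0.056940
1 / 0.056940 = 17.562 → round up → 18

18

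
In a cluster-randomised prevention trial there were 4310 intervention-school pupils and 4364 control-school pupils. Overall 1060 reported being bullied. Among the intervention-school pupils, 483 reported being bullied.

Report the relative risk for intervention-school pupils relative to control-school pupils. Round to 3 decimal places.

intervention-school pupils without the outcome: 4310 − 483 = 3827
control-school pupils with the outcome: 1060 − 483 = 577
control-school pupils without the outcome: 4364 − 577 = 3787
risk, intervention-school pupils = 483/4310 = 0.1121
risk, control-school pupils = 577/4364 = 0.1322
RR = 0.1121 / 0.1322 = 0.848

RR ≈ 0.848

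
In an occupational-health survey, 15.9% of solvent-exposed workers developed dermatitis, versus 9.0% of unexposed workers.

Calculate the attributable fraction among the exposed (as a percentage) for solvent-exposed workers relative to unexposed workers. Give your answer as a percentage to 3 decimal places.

AR% = (0.1590 − 0.0900) / 0.1590 = 0.4340 → 43.396%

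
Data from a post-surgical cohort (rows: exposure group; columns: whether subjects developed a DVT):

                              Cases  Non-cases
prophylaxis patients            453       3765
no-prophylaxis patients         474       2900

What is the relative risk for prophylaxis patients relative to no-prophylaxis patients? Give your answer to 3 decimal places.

risk, prophylaxis patients = 453/4218 = 0.1074
risk, no-prophylaxis patients = 474/3374 = 0.1405
RR = 0.1074 / 0.1405 = 0.764

RR = 0.764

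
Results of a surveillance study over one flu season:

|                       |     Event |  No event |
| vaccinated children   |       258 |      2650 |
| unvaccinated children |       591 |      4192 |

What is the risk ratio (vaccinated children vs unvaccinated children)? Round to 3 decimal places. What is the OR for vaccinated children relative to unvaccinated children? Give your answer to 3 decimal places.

risk, vaccinated children = 258/2908 = 0.0887
risk, unvaccinated children = 591/4783 = 0.1236
RR = 0.0887 / 0.1236 = 0.718
OR = (258 × 4192) / (2650 × 591) = 1081536/1566150 ≈ 0.691

RR = 0.718; OR = 0.691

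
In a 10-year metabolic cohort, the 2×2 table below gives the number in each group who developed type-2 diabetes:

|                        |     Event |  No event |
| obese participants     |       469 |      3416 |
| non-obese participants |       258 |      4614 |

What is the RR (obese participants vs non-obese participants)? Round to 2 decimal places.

RR: 2.28

risk, obese participants = 469/3885 = 0.1207
risk, non-obese participants = 258/4872 = 0.0530
RR = 0.1207 / 0.0530 = 2.28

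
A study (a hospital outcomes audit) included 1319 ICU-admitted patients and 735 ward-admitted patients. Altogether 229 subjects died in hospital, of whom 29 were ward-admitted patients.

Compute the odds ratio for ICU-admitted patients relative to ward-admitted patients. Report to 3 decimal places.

OR: 4.351

ICU-admitted patients with the outcome: 229 − 29 = 200
ICU-admitted patients without the outcome: 1319 − 200 = 1119
ward-admitted patients without the outcome: 735 − 29 = 706
odds, ICU-admitted patients = 200/1119 = 0.17873
odds, ward-admitted patients = 29/706 = 0.04108
OR = 0.17873 / 0.04108 = 4.351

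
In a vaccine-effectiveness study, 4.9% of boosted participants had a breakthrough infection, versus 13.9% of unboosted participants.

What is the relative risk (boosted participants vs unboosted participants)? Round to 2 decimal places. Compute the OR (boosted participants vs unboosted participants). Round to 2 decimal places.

RR = 0.35; OR = 0.32

RR = 0.04900 / 0.13900 = 0.35
odds, boosted participants = 0.04900/0.95100 = 0.05152
odds, unboosted participants = 0.13900/0.86100 = 0.16144
OR = 0.05152 / 0.16144 = 0.32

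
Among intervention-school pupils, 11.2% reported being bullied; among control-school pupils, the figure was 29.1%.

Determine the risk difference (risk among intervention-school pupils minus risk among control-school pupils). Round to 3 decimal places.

risk difference = 0.1120 − 0.2910 = -0.179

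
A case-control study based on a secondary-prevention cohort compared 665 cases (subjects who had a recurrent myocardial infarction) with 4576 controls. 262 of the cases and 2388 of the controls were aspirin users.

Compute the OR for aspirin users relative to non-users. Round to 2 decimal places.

odds, aspirin users = 262/2388 = 0.1097
odds, non-users = 403/2188 = 0.1842
OR = 0.1097 / 0.1842 = 0.60

OR = 0.60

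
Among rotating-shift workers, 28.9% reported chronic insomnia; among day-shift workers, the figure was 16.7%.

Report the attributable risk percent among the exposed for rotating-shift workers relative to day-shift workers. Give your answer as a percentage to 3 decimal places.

AR% = (0.2890 − 0.1670) / 0.2890 = 0.4221 → 42.215%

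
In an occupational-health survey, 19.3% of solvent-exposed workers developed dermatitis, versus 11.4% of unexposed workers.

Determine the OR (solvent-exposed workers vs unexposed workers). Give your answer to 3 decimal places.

1.859

odds, solvent-exposed workers = 0.1930/0.8070 = 0.2392
odds, unexposed workers = 0.1140/0.8860 = 0.1287
OR = 0.2392 / 0.1287 = 1.859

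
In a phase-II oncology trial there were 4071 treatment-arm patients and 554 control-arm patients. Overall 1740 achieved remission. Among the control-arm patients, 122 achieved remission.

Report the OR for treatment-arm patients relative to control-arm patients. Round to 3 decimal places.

OR ≈ 2.336

treatment-arm patients with the outcome: 1740 − 122 = 1618
treatment-arm patients without the outcome: 4071 − 1618 = 2453
control-arm patients without the outcome: 554 − 122 = 432
odds, treatment-arm patients = 1618/2453 = 0.6596
odds, control-arm patients = 122/432 = 0.2824
OR = 0.6596 / 0.2824 = 2.336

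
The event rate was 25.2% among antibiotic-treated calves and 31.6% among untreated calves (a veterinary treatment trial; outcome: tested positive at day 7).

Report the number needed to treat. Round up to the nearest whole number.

NNT = 16

absolute risk difference = 0.064000
1 / 0.064000 = 15.625 → round up → 16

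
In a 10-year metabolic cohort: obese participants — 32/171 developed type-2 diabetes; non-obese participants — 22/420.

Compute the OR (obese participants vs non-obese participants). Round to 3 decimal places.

OR = (32 × 398) / (139 × 22) = 12736/3058 ≈ 4.165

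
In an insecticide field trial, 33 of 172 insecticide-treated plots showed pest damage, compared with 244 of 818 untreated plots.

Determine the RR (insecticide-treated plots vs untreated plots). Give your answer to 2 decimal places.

RR = 0.64

risk, insecticide-treated plots = 33/172 = 0.1919
risk, untreated plots = 244/818 = 0.2983
RR = 0.1919 / 0.2983 = 0.64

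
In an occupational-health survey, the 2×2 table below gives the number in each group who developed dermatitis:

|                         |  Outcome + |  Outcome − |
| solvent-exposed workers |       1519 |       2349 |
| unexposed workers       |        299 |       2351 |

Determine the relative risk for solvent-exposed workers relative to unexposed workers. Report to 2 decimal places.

RR: 3.48

risk, solvent-exposed workers = 1519/3868 = 0.3927
risk, unexposed workers = 299/2650 = 0.1128
RR = 0.3927 / 0.1128 = 3.48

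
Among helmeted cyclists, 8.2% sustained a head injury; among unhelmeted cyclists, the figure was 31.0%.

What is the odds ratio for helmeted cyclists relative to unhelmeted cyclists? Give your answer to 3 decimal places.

0.199

odds, helmeted cyclists = 0.0820/0.9180 = 0.0893
odds, unhelmeted cyclists = 0.3100/0.6900 = 0.4493
OR = 0.0893 / 0.4493 = 0.199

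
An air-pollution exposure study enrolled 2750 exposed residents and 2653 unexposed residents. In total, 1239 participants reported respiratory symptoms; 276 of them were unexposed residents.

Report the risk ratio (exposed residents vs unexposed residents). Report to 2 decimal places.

exposed residents with the outcome: 1239 − 276 = 963
exposed residents without the outcome: 2750 − 963 = 1787
unexposed residents without the outcome: 2653 − 276 = 2377
risk, exposed residents = 963/2750 = 0.3502
risk, unexposed residents = 276/2653 = 0.1040
RR = 0.3502 / 0.1040 = 3.37

RR ≈ 3.37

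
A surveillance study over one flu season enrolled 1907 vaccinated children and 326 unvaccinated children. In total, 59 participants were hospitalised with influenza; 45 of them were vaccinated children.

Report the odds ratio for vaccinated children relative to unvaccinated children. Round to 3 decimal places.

vaccinated children without the outcome: 1907 − 45 = 1862
unvaccinated children with the outcome: 59 − 45 = 14
unvaccinated children without the outcome: 326 − 14 = 312
odds, vaccinated children = 45/1862 = 0.02417
odds, unvaccinated children = 14/312 = 0.04487
OR = 0.02417 / 0.04487 = 0.539

OR: 0.539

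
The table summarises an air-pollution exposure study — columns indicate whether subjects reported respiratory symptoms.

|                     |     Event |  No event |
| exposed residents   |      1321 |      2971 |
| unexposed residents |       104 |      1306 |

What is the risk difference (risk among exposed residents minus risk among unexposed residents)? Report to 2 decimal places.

risk, exposed residents = 1321/4292 = 0.3078
risk, unexposed residents = 104/1410 = 0.0738
risk difference = 0.3078 − 0.0738 = 0.23

RD ≈ 0.23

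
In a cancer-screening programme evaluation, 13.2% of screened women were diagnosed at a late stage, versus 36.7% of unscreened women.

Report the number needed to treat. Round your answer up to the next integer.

absolute risk difference = 0.235000
1 / 0.235000 = 4.255 → round up → 5

NNT = 5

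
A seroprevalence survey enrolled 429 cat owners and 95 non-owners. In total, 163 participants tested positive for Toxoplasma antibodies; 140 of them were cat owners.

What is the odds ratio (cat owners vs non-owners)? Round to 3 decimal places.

cat owners without the outcome: 429 − 140 = 289
non-owners with the outcome: 163 − 140 = 23
non-owners without the outcome: 95 − 23 = 72
OR = (140 × 72) / (289 × 23) = 10080/6647 ≈ 1.516

OR ≈ 1.516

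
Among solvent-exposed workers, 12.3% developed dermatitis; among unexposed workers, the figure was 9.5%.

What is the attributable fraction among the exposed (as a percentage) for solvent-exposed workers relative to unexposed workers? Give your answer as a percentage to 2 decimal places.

AR% = (0.1230 − 0.0950) / 0.1230 = 0.2276 → 22.76%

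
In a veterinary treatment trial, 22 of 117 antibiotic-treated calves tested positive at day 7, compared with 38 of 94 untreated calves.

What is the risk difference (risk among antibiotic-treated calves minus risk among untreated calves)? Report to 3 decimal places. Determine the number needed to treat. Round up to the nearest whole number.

RD = -0.216; NNT = 5

risk, antibiotic-treated calves = 22/117 = 0.1880
risk, untreated calves = 38/94 = 0.4043
risk difference = 0.1880 − 0.4043 = -0.216
absolute risk difference = 0.216221
1 / 0.216221 = 4.625 → round up → 5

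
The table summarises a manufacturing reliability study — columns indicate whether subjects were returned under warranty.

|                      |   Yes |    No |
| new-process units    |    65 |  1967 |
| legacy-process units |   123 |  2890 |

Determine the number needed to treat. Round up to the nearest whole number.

risk, new-process units = 65/2032 = 0.031988
risk, legacy-process units = 123/3013 = 0.040823
absolute risk difference = 0.008835
1 / 0.008835 = 113.186 → round up → 114

NNT: 114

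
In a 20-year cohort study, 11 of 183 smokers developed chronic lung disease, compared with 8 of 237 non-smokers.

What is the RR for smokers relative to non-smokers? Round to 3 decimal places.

1.781

risk, smokers = 11/183 = 0.06011
risk, non-smokers = 8/237 = 0.03376
RR = 0.06011 / 0.03376 = 1.781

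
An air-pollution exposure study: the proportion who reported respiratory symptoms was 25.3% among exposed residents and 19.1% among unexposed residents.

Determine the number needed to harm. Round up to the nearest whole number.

absolute risk difference = 0.062000
1 / 0.062000 = 16.129 → round up → 17

NNH ≈ 17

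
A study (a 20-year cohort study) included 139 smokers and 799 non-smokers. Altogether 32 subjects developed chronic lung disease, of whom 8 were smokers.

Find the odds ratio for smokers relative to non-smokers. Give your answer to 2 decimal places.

1.97

smokers without the outcome: 139 − 8 = 131
non-smokers with the outcome: 32 − 8 = 24
non-smokers without the outcome: 799 − 24 = 775
OR = (8 × 775) / (131 × 24) = 6200/3144 ≈ 1.97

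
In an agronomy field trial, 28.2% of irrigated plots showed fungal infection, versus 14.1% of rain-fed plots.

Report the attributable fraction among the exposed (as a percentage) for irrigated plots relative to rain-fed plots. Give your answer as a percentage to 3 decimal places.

AR% = (0.2820 − 0.1410) / 0.2820 = 0.5000 → 50.000%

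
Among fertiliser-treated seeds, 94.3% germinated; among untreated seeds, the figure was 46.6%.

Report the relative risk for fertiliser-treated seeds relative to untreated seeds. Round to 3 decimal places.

RR = 0.9430 / 0.4660 = 2.024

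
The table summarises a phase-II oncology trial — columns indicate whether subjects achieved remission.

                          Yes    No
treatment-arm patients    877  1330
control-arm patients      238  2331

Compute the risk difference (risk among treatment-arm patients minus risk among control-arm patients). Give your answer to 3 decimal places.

risk, treatment-arm patients = 877/2207 = 0.3974
risk, control-arm patients = 238/2569 = 0.0926
risk difference = 0.3974 − 0.0926 = 0.305

RD: 0.305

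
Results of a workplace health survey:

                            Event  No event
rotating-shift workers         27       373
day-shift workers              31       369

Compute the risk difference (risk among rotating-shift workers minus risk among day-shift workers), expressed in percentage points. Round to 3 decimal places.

RD = -1.000

risk, rotating-shift workers = 27/400 = 0.0675
risk, day-shift workers = 31/400 = 0.0775
risk difference = 0.0675 − 0.0775 = -0.0100 → -1.000 percentage points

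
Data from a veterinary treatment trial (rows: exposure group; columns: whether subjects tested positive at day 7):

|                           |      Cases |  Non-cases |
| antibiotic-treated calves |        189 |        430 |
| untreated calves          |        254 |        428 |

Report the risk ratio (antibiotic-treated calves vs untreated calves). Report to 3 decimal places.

risk, antibiotic-treated calves = 189/619 = 0.3053
risk, untreated calves = 254/682 = 0.3724
RR = 0.3053 / 0.3724 = 0.820

RR ≈ 0.820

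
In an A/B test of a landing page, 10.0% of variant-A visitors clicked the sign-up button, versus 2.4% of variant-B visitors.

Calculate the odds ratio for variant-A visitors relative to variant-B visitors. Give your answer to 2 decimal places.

odds, variant-A visitors = 0.10000/0.90000 = 0.11111
odds, variant-B visitors = 0.02400/0.97600 = 0.02459
OR = 0.11111 / 0.02459 = 4.52

4.52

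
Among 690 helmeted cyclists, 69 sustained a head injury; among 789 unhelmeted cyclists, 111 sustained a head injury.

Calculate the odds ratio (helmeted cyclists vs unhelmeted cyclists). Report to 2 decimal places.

OR = (69 × 678) / (621 × 111) = 46782/68931 ≈ 0.68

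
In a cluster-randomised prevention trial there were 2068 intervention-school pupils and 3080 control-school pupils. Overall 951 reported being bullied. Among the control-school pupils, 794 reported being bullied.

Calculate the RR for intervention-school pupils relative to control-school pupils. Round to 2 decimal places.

RR: 0.29

intervention-school pupils with the outcome: 951 − 794 = 157
intervention-school pupils without the outcome: 2068 − 157 = 1911
control-school pupils without the outcome: 3080 − 794 = 2286
risk, intervention-school pupils = 157/2068 = 0.0759
risk, control-school pupils = 794/3080 = 0.2578
RR = 0.0759 / 0.2578 = 0.29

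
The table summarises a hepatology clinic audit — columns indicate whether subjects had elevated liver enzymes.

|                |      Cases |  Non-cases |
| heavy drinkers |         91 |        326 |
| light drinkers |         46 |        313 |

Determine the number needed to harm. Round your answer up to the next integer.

risk, heavy drinkers = 91/417 = 0.218225
risk, light drinkers = 46/359 = 0.128134
absolute risk difference = 0.090092
1 / 0.090092 = 11.100 → round up → 12

NNH: 12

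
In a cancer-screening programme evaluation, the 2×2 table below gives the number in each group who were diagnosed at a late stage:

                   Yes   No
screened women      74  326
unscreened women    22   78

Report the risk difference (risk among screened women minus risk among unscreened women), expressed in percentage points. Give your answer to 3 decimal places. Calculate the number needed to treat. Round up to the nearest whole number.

risk, screened women = 74/400 = 0.1850
risk, unscreened women = 22/100 = 0.2200
risk difference = 0.1850 − 0.2200 = -0.0350 → -3.500 percentage points
absolute risk difference = 0.035000
1 / 0.035000 = 28.571 → round up → 29

RD = -3.500; NNT = 29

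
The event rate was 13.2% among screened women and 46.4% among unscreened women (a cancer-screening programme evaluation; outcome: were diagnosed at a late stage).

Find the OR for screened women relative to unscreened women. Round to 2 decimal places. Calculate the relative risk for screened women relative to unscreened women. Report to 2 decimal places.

OR = 0.18; RR = 0.28

odds, screened women = 0.1320/0.8680 = 0.1521
odds, unscreened women = 0.4640/0.5360 = 0.8657
OR = 0.1521 / 0.8657 = 0.18
RR = 0.1320 / 0.4640 = 0.28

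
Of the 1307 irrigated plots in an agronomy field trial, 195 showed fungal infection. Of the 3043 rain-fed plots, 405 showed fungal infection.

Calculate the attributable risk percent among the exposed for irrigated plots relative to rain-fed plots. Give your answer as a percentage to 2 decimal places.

AR% = 10.79%

risk, irrigated plots = 195/1307 = 0.1492
risk, rain-fed plots = 405/3043 = 0.1331
AR% = (0.1492 − 0.1331) / 0.1492 = 0.1079 → 10.79%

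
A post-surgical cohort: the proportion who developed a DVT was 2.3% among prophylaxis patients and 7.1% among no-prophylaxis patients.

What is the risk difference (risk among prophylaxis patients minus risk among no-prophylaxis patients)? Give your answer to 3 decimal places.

risk difference = 0.02300 − 0.07100 = -0.048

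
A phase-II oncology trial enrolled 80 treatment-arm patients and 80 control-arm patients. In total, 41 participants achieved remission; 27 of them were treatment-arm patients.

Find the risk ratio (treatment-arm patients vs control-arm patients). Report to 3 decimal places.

treatment-arm patients without the outcome: 80 − 27 = 53
control-arm patients with the outcome: 41 − 27 = 14
control-arm patients without the outcome: 80 − 14 = 66
risk, treatment-arm patients = 27/80 = 0.3375
risk, control-arm patients = 14/80 = 0.1750
RR = 0.3375 / 0.1750 = 1.929

RR ≈ 1.929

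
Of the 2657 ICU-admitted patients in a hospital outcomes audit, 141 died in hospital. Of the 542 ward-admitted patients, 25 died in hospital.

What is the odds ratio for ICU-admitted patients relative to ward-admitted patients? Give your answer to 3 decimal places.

OR = (141 × 517) / (2516 × 25) = 72897/62900 ≈ 1.159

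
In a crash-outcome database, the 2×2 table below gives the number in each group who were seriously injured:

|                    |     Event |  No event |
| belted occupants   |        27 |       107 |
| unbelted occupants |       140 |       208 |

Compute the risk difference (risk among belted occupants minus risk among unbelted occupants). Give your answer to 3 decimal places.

risk, belted occupants = 27/134 = 0.2015
risk, unbelted occupants = 140/348 = 0.4023
risk difference = 0.2015 − 0.4023 = -0.201

-0.201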